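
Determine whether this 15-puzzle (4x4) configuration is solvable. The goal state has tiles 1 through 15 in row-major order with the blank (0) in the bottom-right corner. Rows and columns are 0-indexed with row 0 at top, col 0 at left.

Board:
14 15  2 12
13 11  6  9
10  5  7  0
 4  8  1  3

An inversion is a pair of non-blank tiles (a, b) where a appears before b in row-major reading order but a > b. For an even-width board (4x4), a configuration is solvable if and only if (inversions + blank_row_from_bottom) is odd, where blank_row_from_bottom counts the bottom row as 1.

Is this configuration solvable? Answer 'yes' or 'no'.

Answer: no

Derivation:
Inversions: 82
Blank is in row 2 (0-indexed from top), which is row 2 counting from the bottom (bottom = 1).
82 + 2 = 84, which is even, so the puzzle is not solvable.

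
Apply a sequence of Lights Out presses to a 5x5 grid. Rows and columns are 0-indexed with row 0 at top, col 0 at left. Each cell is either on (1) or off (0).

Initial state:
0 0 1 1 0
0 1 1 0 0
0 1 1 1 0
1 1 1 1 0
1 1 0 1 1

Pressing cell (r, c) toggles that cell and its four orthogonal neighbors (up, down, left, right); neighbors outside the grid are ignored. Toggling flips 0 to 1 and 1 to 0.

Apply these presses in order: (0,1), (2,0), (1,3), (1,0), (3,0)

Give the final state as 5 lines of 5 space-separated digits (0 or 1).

After press 1 at (0,1):
1 1 0 1 0
0 0 1 0 0
0 1 1 1 0
1 1 1 1 0
1 1 0 1 1

After press 2 at (2,0):
1 1 0 1 0
1 0 1 0 0
1 0 1 1 0
0 1 1 1 0
1 1 0 1 1

After press 3 at (1,3):
1 1 0 0 0
1 0 0 1 1
1 0 1 0 0
0 1 1 1 0
1 1 0 1 1

After press 4 at (1,0):
0 1 0 0 0
0 1 0 1 1
0 0 1 0 0
0 1 1 1 0
1 1 0 1 1

After press 5 at (3,0):
0 1 0 0 0
0 1 0 1 1
1 0 1 0 0
1 0 1 1 0
0 1 0 1 1

Answer: 0 1 0 0 0
0 1 0 1 1
1 0 1 0 0
1 0 1 1 0
0 1 0 1 1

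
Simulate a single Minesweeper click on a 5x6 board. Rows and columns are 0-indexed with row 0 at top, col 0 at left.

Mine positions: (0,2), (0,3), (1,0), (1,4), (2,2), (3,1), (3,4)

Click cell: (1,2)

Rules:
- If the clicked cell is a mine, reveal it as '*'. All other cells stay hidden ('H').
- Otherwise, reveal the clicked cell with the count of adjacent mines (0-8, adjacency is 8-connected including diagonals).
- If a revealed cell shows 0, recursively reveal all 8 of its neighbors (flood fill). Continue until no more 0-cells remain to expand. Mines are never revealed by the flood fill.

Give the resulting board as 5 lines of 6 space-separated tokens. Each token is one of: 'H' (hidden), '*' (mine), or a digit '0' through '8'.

H H H H H H
H H 3 H H H
H H H H H H
H H H H H H
H H H H H H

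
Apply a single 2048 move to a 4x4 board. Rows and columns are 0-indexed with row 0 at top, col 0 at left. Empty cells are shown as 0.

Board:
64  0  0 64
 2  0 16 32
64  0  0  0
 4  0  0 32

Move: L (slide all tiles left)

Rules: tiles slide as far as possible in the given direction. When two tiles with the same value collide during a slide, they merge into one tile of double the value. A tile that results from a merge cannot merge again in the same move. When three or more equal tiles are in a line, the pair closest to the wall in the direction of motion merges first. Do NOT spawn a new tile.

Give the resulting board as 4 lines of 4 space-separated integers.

Answer: 128   0   0   0
  2  16  32   0
 64   0   0   0
  4  32   0   0

Derivation:
Slide left:
row 0: [64, 0, 0, 64] -> [128, 0, 0, 0]
row 1: [2, 0, 16, 32] -> [2, 16, 32, 0]
row 2: [64, 0, 0, 0] -> [64, 0, 0, 0]
row 3: [4, 0, 0, 32] -> [4, 32, 0, 0]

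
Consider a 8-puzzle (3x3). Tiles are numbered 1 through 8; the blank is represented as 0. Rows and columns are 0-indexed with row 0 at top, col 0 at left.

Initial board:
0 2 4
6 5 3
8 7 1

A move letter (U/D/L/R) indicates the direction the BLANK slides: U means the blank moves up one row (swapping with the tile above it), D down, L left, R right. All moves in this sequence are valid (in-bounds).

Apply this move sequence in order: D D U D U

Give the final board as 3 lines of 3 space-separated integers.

After move 1 (D):
6 2 4
0 5 3
8 7 1

After move 2 (D):
6 2 4
8 5 3
0 7 1

After move 3 (U):
6 2 4
0 5 3
8 7 1

After move 4 (D):
6 2 4
8 5 3
0 7 1

After move 5 (U):
6 2 4
0 5 3
8 7 1

Answer: 6 2 4
0 5 3
8 7 1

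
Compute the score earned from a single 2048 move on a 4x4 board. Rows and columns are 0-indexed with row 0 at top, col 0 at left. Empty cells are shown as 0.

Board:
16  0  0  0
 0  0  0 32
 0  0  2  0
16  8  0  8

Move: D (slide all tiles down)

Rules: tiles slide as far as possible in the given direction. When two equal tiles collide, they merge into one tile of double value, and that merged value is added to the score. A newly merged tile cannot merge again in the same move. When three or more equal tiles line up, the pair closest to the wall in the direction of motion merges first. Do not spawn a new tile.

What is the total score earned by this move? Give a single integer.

Slide down:
col 0: [16, 0, 0, 16] -> [0, 0, 0, 32]  score +32 (running 32)
col 1: [0, 0, 0, 8] -> [0, 0, 0, 8]  score +0 (running 32)
col 2: [0, 0, 2, 0] -> [0, 0, 0, 2]  score +0 (running 32)
col 3: [0, 32, 0, 8] -> [0, 0, 32, 8]  score +0 (running 32)
Board after move:
 0  0  0  0
 0  0  0  0
 0  0  0 32
32  8  2  8

Answer: 32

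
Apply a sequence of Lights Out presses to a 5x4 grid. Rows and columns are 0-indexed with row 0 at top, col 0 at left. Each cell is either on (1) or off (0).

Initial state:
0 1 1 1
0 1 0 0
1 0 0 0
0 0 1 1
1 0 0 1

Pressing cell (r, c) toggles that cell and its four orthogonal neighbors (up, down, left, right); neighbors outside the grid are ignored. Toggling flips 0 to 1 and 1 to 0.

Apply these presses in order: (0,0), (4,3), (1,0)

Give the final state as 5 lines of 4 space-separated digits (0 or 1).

After press 1 at (0,0):
1 0 1 1
1 1 0 0
1 0 0 0
0 0 1 1
1 0 0 1

After press 2 at (4,3):
1 0 1 1
1 1 0 0
1 0 0 0
0 0 1 0
1 0 1 0

After press 3 at (1,0):
0 0 1 1
0 0 0 0
0 0 0 0
0 0 1 0
1 0 1 0

Answer: 0 0 1 1
0 0 0 0
0 0 0 0
0 0 1 0
1 0 1 0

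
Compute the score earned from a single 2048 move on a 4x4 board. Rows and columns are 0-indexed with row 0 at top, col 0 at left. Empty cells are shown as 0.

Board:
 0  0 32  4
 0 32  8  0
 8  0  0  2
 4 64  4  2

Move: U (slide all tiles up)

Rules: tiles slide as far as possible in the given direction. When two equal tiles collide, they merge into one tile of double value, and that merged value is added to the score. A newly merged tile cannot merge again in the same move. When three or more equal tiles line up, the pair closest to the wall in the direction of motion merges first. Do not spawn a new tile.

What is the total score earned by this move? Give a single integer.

Slide up:
col 0: [0, 0, 8, 4] -> [8, 4, 0, 0]  score +0 (running 0)
col 1: [0, 32, 0, 64] -> [32, 64, 0, 0]  score +0 (running 0)
col 2: [32, 8, 0, 4] -> [32, 8, 4, 0]  score +0 (running 0)
col 3: [4, 0, 2, 2] -> [4, 4, 0, 0]  score +4 (running 4)
Board after move:
 8 32 32  4
 4 64  8  4
 0  0  4  0
 0  0  0  0

Answer: 4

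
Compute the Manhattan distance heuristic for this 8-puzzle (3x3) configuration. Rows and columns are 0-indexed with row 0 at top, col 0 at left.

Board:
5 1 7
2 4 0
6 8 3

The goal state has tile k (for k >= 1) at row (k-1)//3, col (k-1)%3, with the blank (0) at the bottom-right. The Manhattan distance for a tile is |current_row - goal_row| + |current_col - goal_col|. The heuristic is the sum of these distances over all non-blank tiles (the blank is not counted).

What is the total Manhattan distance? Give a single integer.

Tile 5: at (0,0), goal (1,1), distance |0-1|+|0-1| = 2
Tile 1: at (0,1), goal (0,0), distance |0-0|+|1-0| = 1
Tile 7: at (0,2), goal (2,0), distance |0-2|+|2-0| = 4
Tile 2: at (1,0), goal (0,1), distance |1-0|+|0-1| = 2
Tile 4: at (1,1), goal (1,0), distance |1-1|+|1-0| = 1
Tile 6: at (2,0), goal (1,2), distance |2-1|+|0-2| = 3
Tile 8: at (2,1), goal (2,1), distance |2-2|+|1-1| = 0
Tile 3: at (2,2), goal (0,2), distance |2-0|+|2-2| = 2
Sum: 2 + 1 + 4 + 2 + 1 + 3 + 0 + 2 = 15

Answer: 15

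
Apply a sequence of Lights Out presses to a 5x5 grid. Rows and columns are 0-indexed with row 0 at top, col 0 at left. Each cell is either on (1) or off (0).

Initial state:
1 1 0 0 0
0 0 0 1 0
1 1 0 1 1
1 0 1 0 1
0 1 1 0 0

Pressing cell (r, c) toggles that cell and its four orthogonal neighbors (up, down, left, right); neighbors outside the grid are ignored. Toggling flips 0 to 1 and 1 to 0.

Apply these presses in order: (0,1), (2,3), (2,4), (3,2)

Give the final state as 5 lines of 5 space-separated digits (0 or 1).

Answer: 0 0 1 0 0
0 1 0 0 1
1 1 0 1 1
1 1 0 0 0
0 1 0 0 0

Derivation:
After press 1 at (0,1):
0 0 1 0 0
0 1 0 1 0
1 1 0 1 1
1 0 1 0 1
0 1 1 0 0

After press 2 at (2,3):
0 0 1 0 0
0 1 0 0 0
1 1 1 0 0
1 0 1 1 1
0 1 1 0 0

After press 3 at (2,4):
0 0 1 0 0
0 1 0 0 1
1 1 1 1 1
1 0 1 1 0
0 1 1 0 0

After press 4 at (3,2):
0 0 1 0 0
0 1 0 0 1
1 1 0 1 1
1 1 0 0 0
0 1 0 0 0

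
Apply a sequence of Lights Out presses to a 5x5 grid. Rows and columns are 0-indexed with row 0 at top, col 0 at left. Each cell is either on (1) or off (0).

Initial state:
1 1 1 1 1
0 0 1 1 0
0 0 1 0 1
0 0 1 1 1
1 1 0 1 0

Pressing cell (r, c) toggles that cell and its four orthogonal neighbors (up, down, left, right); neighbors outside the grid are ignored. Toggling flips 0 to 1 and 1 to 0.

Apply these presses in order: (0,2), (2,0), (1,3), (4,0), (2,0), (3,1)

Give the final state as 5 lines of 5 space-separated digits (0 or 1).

Answer: 1 0 0 1 1
0 0 1 0 1
0 1 1 1 1
0 1 0 1 1
0 1 0 1 0

Derivation:
After press 1 at (0,2):
1 0 0 0 1
0 0 0 1 0
0 0 1 0 1
0 0 1 1 1
1 1 0 1 0

After press 2 at (2,0):
1 0 0 0 1
1 0 0 1 0
1 1 1 0 1
1 0 1 1 1
1 1 0 1 0

After press 3 at (1,3):
1 0 0 1 1
1 0 1 0 1
1 1 1 1 1
1 0 1 1 1
1 1 0 1 0

After press 4 at (4,0):
1 0 0 1 1
1 0 1 0 1
1 1 1 1 1
0 0 1 1 1
0 0 0 1 0

After press 5 at (2,0):
1 0 0 1 1
0 0 1 0 1
0 0 1 1 1
1 0 1 1 1
0 0 0 1 0

After press 6 at (3,1):
1 0 0 1 1
0 0 1 0 1
0 1 1 1 1
0 1 0 1 1
0 1 0 1 0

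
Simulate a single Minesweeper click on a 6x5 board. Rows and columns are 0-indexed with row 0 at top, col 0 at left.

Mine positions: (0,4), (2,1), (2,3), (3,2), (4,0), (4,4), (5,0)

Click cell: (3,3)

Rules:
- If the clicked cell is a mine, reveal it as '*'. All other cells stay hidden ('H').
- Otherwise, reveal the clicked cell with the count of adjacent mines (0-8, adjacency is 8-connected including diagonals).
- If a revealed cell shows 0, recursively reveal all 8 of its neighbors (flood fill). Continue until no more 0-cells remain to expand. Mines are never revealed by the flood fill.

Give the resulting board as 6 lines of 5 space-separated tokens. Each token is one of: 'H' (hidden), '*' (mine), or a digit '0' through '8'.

H H H H H
H H H H H
H H H H H
H H H 3 H
H H H H H
H H H H H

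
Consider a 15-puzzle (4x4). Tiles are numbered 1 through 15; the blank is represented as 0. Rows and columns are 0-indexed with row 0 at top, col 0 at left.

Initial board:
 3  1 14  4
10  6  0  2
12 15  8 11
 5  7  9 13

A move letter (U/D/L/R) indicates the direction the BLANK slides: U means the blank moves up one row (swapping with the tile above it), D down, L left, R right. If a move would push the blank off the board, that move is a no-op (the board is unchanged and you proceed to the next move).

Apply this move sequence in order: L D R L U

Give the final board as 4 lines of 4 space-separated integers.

Answer:  3  1 14  4
10  0  6  2
12 15  8 11
 5  7  9 13

Derivation:
After move 1 (L):
 3  1 14  4
10  0  6  2
12 15  8 11
 5  7  9 13

After move 2 (D):
 3  1 14  4
10 15  6  2
12  0  8 11
 5  7  9 13

After move 3 (R):
 3  1 14  4
10 15  6  2
12  8  0 11
 5  7  9 13

After move 4 (L):
 3  1 14  4
10 15  6  2
12  0  8 11
 5  7  9 13

After move 5 (U):
 3  1 14  4
10  0  6  2
12 15  8 11
 5  7  9 13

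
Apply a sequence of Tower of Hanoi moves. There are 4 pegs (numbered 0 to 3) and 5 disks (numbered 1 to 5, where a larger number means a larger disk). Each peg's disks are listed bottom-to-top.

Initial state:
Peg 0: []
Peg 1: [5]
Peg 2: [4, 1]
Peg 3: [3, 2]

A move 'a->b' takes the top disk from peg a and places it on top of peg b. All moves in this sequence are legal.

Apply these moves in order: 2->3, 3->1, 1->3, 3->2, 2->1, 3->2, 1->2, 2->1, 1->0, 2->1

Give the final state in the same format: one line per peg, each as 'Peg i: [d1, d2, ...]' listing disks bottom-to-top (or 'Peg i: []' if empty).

After move 1 (2->3):
Peg 0: []
Peg 1: [5]
Peg 2: [4]
Peg 3: [3, 2, 1]

After move 2 (3->1):
Peg 0: []
Peg 1: [5, 1]
Peg 2: [4]
Peg 3: [3, 2]

After move 3 (1->3):
Peg 0: []
Peg 1: [5]
Peg 2: [4]
Peg 3: [3, 2, 1]

After move 4 (3->2):
Peg 0: []
Peg 1: [5]
Peg 2: [4, 1]
Peg 3: [3, 2]

After move 5 (2->1):
Peg 0: []
Peg 1: [5, 1]
Peg 2: [4]
Peg 3: [3, 2]

After move 6 (3->2):
Peg 0: []
Peg 1: [5, 1]
Peg 2: [4, 2]
Peg 3: [3]

After move 7 (1->2):
Peg 0: []
Peg 1: [5]
Peg 2: [4, 2, 1]
Peg 3: [3]

After move 8 (2->1):
Peg 0: []
Peg 1: [5, 1]
Peg 2: [4, 2]
Peg 3: [3]

After move 9 (1->0):
Peg 0: [1]
Peg 1: [5]
Peg 2: [4, 2]
Peg 3: [3]

After move 10 (2->1):
Peg 0: [1]
Peg 1: [5, 2]
Peg 2: [4]
Peg 3: [3]

Answer: Peg 0: [1]
Peg 1: [5, 2]
Peg 2: [4]
Peg 3: [3]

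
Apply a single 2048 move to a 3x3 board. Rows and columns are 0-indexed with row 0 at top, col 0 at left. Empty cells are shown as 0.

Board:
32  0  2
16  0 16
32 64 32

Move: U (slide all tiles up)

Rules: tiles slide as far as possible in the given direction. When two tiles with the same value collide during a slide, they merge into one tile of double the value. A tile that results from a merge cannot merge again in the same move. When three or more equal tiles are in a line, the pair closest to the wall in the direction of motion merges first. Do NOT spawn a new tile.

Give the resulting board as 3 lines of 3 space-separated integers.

Answer: 32 64  2
16  0 16
32  0 32

Derivation:
Slide up:
col 0: [32, 16, 32] -> [32, 16, 32]
col 1: [0, 0, 64] -> [64, 0, 0]
col 2: [2, 16, 32] -> [2, 16, 32]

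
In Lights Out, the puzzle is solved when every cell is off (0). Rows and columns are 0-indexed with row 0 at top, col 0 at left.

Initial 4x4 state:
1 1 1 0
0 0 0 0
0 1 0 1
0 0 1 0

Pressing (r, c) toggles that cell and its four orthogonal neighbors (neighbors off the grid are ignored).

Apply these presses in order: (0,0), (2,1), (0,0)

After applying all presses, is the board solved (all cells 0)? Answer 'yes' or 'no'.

Answer: no

Derivation:
After press 1 at (0,0):
0 0 1 0
1 0 0 0
0 1 0 1
0 0 1 0

After press 2 at (2,1):
0 0 1 0
1 1 0 0
1 0 1 1
0 1 1 0

After press 3 at (0,0):
1 1 1 0
0 1 0 0
1 0 1 1
0 1 1 0

Lights still on: 9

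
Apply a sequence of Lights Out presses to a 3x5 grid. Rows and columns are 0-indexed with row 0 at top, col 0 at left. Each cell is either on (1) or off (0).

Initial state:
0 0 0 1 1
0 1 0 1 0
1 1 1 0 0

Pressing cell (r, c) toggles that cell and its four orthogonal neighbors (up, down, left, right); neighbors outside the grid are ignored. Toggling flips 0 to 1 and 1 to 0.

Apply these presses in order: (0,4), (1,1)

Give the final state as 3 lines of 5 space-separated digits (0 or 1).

After press 1 at (0,4):
0 0 0 0 0
0 1 0 1 1
1 1 1 0 0

After press 2 at (1,1):
0 1 0 0 0
1 0 1 1 1
1 0 1 0 0

Answer: 0 1 0 0 0
1 0 1 1 1
1 0 1 0 0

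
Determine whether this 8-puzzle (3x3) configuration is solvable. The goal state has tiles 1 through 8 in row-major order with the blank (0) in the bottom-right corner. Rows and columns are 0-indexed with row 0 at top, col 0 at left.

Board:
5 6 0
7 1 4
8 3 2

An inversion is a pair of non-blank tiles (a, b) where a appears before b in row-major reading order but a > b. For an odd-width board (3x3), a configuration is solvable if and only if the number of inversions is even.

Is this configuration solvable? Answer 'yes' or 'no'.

Inversions (pairs i<j in row-major order where tile[i] > tile[j] > 0): 17
17 is odd, so the puzzle is not solvable.

Answer: no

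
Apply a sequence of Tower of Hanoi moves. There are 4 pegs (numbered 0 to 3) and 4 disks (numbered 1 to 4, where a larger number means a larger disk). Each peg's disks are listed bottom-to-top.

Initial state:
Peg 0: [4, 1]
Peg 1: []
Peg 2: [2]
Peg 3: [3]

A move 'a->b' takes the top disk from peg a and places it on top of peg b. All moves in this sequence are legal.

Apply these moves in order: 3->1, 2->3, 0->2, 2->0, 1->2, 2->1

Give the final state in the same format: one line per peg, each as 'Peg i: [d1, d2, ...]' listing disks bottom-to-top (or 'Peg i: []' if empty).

Answer: Peg 0: [4, 1]
Peg 1: [3]
Peg 2: []
Peg 3: [2]

Derivation:
After move 1 (3->1):
Peg 0: [4, 1]
Peg 1: [3]
Peg 2: [2]
Peg 3: []

After move 2 (2->3):
Peg 0: [4, 1]
Peg 1: [3]
Peg 2: []
Peg 3: [2]

After move 3 (0->2):
Peg 0: [4]
Peg 1: [3]
Peg 2: [1]
Peg 3: [2]

After move 4 (2->0):
Peg 0: [4, 1]
Peg 1: [3]
Peg 2: []
Peg 3: [2]

After move 5 (1->2):
Peg 0: [4, 1]
Peg 1: []
Peg 2: [3]
Peg 3: [2]

After move 6 (2->1):
Peg 0: [4, 1]
Peg 1: [3]
Peg 2: []
Peg 3: [2]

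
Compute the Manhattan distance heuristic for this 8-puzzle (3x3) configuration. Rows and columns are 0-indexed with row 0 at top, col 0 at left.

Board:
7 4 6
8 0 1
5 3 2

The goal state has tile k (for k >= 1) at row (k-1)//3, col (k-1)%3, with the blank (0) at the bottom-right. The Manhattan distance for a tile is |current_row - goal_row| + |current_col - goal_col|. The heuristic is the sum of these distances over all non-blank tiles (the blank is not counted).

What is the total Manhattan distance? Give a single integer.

Tile 7: at (0,0), goal (2,0), distance |0-2|+|0-0| = 2
Tile 4: at (0,1), goal (1,0), distance |0-1|+|1-0| = 2
Tile 6: at (0,2), goal (1,2), distance |0-1|+|2-2| = 1
Tile 8: at (1,0), goal (2,1), distance |1-2|+|0-1| = 2
Tile 1: at (1,2), goal (0,0), distance |1-0|+|2-0| = 3
Tile 5: at (2,0), goal (1,1), distance |2-1|+|0-1| = 2
Tile 3: at (2,1), goal (0,2), distance |2-0|+|1-2| = 3
Tile 2: at (2,2), goal (0,1), distance |2-0|+|2-1| = 3
Sum: 2 + 2 + 1 + 2 + 3 + 2 + 3 + 3 = 18

Answer: 18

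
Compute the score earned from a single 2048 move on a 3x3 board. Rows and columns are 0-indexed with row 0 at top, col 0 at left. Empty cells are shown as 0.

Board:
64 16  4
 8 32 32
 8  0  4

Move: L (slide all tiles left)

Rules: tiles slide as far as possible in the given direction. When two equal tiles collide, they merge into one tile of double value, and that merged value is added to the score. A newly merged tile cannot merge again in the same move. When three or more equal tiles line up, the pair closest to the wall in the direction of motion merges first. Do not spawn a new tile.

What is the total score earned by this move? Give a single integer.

Slide left:
row 0: [64, 16, 4] -> [64, 16, 4]  score +0 (running 0)
row 1: [8, 32, 32] -> [8, 64, 0]  score +64 (running 64)
row 2: [8, 0, 4] -> [8, 4, 0]  score +0 (running 64)
Board after move:
64 16  4
 8 64  0
 8  4  0

Answer: 64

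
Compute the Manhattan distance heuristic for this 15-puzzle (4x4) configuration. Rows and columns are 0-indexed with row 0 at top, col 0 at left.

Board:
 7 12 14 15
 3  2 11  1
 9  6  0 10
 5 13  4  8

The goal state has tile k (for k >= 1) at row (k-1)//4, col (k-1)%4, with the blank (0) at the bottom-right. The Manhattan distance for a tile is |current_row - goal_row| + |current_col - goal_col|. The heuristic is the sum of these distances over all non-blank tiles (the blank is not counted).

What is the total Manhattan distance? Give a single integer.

Tile 7: (0,0)->(1,2) = 3
Tile 12: (0,1)->(2,3) = 4
Tile 14: (0,2)->(3,1) = 4
Tile 15: (0,3)->(3,2) = 4
Tile 3: (1,0)->(0,2) = 3
Tile 2: (1,1)->(0,1) = 1
Tile 11: (1,2)->(2,2) = 1
Tile 1: (1,3)->(0,0) = 4
Tile 9: (2,0)->(2,0) = 0
Tile 6: (2,1)->(1,1) = 1
Tile 10: (2,3)->(2,1) = 2
Tile 5: (3,0)->(1,0) = 2
Tile 13: (3,1)->(3,0) = 1
Tile 4: (3,2)->(0,3) = 4
Tile 8: (3,3)->(1,3) = 2
Sum: 3 + 4 + 4 + 4 + 3 + 1 + 1 + 4 + 0 + 1 + 2 + 2 + 1 + 4 + 2 = 36

Answer: 36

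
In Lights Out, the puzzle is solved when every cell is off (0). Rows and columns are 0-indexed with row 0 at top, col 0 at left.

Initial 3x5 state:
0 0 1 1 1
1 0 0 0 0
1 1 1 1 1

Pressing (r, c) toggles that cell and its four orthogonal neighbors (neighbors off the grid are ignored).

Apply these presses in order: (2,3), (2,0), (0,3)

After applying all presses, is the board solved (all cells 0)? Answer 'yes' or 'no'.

Answer: yes

Derivation:
After press 1 at (2,3):
0 0 1 1 1
1 0 0 1 0
1 1 0 0 0

After press 2 at (2,0):
0 0 1 1 1
0 0 0 1 0
0 0 0 0 0

After press 3 at (0,3):
0 0 0 0 0
0 0 0 0 0
0 0 0 0 0

Lights still on: 0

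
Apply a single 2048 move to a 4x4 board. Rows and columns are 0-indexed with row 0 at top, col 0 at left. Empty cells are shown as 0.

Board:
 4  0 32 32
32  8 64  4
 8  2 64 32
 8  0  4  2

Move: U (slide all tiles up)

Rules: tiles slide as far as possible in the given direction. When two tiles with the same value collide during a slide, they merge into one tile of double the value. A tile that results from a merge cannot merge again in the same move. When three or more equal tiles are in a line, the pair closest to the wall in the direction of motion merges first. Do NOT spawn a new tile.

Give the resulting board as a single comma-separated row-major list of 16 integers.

Slide up:
col 0: [4, 32, 8, 8] -> [4, 32, 16, 0]
col 1: [0, 8, 2, 0] -> [8, 2, 0, 0]
col 2: [32, 64, 64, 4] -> [32, 128, 4, 0]
col 3: [32, 4, 32, 2] -> [32, 4, 32, 2]

Answer: 4, 8, 32, 32, 32, 2, 128, 4, 16, 0, 4, 32, 0, 0, 0, 2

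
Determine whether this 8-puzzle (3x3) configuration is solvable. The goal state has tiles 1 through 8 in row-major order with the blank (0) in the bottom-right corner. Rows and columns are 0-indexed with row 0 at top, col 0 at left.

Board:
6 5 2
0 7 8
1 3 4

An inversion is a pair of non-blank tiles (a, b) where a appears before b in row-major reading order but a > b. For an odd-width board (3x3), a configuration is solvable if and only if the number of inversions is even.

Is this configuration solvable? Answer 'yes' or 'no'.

Answer: yes

Derivation:
Inversions (pairs i<j in row-major order where tile[i] > tile[j] > 0): 16
16 is even, so the puzzle is solvable.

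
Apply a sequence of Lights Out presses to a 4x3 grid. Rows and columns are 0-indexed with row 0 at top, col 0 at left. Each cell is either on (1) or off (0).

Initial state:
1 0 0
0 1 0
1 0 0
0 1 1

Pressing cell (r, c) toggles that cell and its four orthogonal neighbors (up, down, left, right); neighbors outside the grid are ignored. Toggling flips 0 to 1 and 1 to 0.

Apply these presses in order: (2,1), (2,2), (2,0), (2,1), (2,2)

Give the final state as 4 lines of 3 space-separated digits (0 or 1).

Answer: 1 0 0
1 1 0
0 1 0
1 1 1

Derivation:
After press 1 at (2,1):
1 0 0
0 0 0
0 1 1
0 0 1

After press 2 at (2,2):
1 0 0
0 0 1
0 0 0
0 0 0

After press 3 at (2,0):
1 0 0
1 0 1
1 1 0
1 0 0

After press 4 at (2,1):
1 0 0
1 1 1
0 0 1
1 1 0

After press 5 at (2,2):
1 0 0
1 1 0
0 1 0
1 1 1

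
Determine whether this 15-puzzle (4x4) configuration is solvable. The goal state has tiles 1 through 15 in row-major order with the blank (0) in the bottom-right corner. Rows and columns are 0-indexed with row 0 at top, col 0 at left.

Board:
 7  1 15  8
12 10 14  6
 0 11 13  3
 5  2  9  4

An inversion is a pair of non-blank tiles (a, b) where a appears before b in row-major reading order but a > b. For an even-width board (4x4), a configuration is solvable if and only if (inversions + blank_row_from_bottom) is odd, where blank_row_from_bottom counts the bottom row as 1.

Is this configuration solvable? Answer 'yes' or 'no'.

Answer: yes

Derivation:
Inversions: 63
Blank is in row 2 (0-indexed from top), which is row 2 counting from the bottom (bottom = 1).
63 + 2 = 65, which is odd, so the puzzle is solvable.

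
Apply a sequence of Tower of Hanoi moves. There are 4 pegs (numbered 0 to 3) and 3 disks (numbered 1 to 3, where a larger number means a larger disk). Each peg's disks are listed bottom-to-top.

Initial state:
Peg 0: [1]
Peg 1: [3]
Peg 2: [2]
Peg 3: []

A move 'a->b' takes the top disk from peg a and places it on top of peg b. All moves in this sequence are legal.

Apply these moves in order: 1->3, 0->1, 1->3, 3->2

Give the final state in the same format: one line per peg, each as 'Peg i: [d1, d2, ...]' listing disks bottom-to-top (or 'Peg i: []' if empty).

Answer: Peg 0: []
Peg 1: []
Peg 2: [2, 1]
Peg 3: [3]

Derivation:
After move 1 (1->3):
Peg 0: [1]
Peg 1: []
Peg 2: [2]
Peg 3: [3]

After move 2 (0->1):
Peg 0: []
Peg 1: [1]
Peg 2: [2]
Peg 3: [3]

After move 3 (1->3):
Peg 0: []
Peg 1: []
Peg 2: [2]
Peg 3: [3, 1]

After move 4 (3->2):
Peg 0: []
Peg 1: []
Peg 2: [2, 1]
Peg 3: [3]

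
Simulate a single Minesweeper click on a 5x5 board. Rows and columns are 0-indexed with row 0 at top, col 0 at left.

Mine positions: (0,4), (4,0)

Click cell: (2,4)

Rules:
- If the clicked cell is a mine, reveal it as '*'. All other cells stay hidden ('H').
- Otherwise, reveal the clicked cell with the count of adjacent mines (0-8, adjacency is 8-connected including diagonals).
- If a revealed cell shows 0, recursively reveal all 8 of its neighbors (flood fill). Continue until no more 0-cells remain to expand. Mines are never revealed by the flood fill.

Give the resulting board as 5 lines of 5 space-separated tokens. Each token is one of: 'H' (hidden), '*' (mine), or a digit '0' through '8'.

0 0 0 1 H
0 0 0 1 1
0 0 0 0 0
1 1 0 0 0
H 1 0 0 0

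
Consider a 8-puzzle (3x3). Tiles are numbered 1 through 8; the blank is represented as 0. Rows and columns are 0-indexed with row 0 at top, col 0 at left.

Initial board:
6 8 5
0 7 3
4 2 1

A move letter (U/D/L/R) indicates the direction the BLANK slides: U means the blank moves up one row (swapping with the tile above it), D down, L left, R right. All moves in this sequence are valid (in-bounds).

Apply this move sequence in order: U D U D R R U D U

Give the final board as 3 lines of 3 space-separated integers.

Answer: 6 8 0
7 3 5
4 2 1

Derivation:
After move 1 (U):
0 8 5
6 7 3
4 2 1

After move 2 (D):
6 8 5
0 7 3
4 2 1

After move 3 (U):
0 8 5
6 7 3
4 2 1

After move 4 (D):
6 8 5
0 7 3
4 2 1

After move 5 (R):
6 8 5
7 0 3
4 2 1

After move 6 (R):
6 8 5
7 3 0
4 2 1

After move 7 (U):
6 8 0
7 3 5
4 2 1

After move 8 (D):
6 8 5
7 3 0
4 2 1

After move 9 (U):
6 8 0
7 3 5
4 2 1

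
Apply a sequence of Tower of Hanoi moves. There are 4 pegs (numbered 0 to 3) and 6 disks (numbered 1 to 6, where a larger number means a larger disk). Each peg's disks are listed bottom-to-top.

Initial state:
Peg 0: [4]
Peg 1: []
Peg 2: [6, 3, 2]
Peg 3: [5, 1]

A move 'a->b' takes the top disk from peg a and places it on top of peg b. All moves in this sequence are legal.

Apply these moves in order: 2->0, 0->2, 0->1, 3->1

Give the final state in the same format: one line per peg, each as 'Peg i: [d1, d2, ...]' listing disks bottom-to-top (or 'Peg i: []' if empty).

After move 1 (2->0):
Peg 0: [4, 2]
Peg 1: []
Peg 2: [6, 3]
Peg 3: [5, 1]

After move 2 (0->2):
Peg 0: [4]
Peg 1: []
Peg 2: [6, 3, 2]
Peg 3: [5, 1]

After move 3 (0->1):
Peg 0: []
Peg 1: [4]
Peg 2: [6, 3, 2]
Peg 3: [5, 1]

After move 4 (3->1):
Peg 0: []
Peg 1: [4, 1]
Peg 2: [6, 3, 2]
Peg 3: [5]

Answer: Peg 0: []
Peg 1: [4, 1]
Peg 2: [6, 3, 2]
Peg 3: [5]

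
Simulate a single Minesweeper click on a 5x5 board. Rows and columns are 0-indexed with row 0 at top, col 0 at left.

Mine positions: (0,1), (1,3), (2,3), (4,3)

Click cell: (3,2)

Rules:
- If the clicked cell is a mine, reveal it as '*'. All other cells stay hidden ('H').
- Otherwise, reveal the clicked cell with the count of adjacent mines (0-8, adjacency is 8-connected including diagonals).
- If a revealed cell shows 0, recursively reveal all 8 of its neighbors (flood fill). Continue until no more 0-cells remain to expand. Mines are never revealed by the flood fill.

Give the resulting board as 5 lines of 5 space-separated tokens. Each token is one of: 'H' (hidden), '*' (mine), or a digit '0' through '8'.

H H H H H
H H H H H
H H H H H
H H 2 H H
H H H H H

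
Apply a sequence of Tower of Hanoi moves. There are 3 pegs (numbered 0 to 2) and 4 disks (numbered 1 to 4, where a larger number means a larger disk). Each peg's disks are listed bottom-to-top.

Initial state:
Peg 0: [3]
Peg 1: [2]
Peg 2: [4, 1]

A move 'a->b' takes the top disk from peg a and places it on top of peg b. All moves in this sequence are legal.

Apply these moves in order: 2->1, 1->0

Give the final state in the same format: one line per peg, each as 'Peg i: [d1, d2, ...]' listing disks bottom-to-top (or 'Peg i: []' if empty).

After move 1 (2->1):
Peg 0: [3]
Peg 1: [2, 1]
Peg 2: [4]

After move 2 (1->0):
Peg 0: [3, 1]
Peg 1: [2]
Peg 2: [4]

Answer: Peg 0: [3, 1]
Peg 1: [2]
Peg 2: [4]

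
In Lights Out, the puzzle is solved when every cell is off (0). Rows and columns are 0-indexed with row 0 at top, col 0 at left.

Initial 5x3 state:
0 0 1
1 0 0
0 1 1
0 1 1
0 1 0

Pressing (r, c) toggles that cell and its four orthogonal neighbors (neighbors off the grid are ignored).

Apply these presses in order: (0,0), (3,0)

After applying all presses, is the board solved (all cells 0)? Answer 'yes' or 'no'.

After press 1 at (0,0):
1 1 1
0 0 0
0 1 1
0 1 1
0 1 0

After press 2 at (3,0):
1 1 1
0 0 0
1 1 1
1 0 1
1 1 0

Lights still on: 10

Answer: no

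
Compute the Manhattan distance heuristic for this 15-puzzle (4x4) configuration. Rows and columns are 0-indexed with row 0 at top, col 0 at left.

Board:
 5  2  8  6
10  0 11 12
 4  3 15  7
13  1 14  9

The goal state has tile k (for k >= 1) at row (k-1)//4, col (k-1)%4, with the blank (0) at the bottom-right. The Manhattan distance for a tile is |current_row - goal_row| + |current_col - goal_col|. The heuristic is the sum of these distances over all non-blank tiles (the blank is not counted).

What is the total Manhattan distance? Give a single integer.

Answer: 30

Derivation:
Tile 5: (0,0)->(1,0) = 1
Tile 2: (0,1)->(0,1) = 0
Tile 8: (0,2)->(1,3) = 2
Tile 6: (0,3)->(1,1) = 3
Tile 10: (1,0)->(2,1) = 2
Tile 11: (1,2)->(2,2) = 1
Tile 12: (1,3)->(2,3) = 1
Tile 4: (2,0)->(0,3) = 5
Tile 3: (2,1)->(0,2) = 3
Tile 15: (2,2)->(3,2) = 1
Tile 7: (2,3)->(1,2) = 2
Tile 13: (3,0)->(3,0) = 0
Tile 1: (3,1)->(0,0) = 4
Tile 14: (3,2)->(3,1) = 1
Tile 9: (3,3)->(2,0) = 4
Sum: 1 + 0 + 2 + 3 + 2 + 1 + 1 + 5 + 3 + 1 + 2 + 0 + 4 + 1 + 4 = 30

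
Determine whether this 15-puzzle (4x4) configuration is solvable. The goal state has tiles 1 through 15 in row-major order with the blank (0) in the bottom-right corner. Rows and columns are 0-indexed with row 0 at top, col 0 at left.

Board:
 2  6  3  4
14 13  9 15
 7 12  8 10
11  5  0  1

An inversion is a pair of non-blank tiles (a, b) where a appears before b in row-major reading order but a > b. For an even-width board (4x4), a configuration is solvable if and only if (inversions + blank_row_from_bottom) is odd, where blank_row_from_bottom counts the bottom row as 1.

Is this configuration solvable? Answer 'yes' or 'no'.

Answer: no

Derivation:
Inversions: 49
Blank is in row 3 (0-indexed from top), which is row 1 counting from the bottom (bottom = 1).
49 + 1 = 50, which is even, so the puzzle is not solvable.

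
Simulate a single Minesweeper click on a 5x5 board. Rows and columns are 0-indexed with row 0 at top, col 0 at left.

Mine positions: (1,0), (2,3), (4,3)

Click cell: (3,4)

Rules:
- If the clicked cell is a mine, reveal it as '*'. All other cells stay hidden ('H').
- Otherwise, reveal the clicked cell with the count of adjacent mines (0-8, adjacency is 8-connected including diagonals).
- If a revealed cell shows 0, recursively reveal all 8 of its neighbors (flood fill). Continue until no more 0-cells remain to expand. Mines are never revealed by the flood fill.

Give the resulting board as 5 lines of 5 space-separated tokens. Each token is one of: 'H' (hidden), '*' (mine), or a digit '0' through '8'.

H H H H H
H H H H H
H H H H H
H H H H 2
H H H H H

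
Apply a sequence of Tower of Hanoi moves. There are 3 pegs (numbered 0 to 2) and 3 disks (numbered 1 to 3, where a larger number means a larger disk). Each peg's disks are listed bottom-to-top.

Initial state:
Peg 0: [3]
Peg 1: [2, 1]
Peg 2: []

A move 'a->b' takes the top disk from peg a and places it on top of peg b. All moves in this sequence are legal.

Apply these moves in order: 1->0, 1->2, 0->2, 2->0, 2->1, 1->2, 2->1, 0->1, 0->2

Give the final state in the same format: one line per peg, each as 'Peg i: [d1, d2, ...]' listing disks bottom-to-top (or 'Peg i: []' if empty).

After move 1 (1->0):
Peg 0: [3, 1]
Peg 1: [2]
Peg 2: []

After move 2 (1->2):
Peg 0: [3, 1]
Peg 1: []
Peg 2: [2]

After move 3 (0->2):
Peg 0: [3]
Peg 1: []
Peg 2: [2, 1]

After move 4 (2->0):
Peg 0: [3, 1]
Peg 1: []
Peg 2: [2]

After move 5 (2->1):
Peg 0: [3, 1]
Peg 1: [2]
Peg 2: []

After move 6 (1->2):
Peg 0: [3, 1]
Peg 1: []
Peg 2: [2]

After move 7 (2->1):
Peg 0: [3, 1]
Peg 1: [2]
Peg 2: []

After move 8 (0->1):
Peg 0: [3]
Peg 1: [2, 1]
Peg 2: []

After move 9 (0->2):
Peg 0: []
Peg 1: [2, 1]
Peg 2: [3]

Answer: Peg 0: []
Peg 1: [2, 1]
Peg 2: [3]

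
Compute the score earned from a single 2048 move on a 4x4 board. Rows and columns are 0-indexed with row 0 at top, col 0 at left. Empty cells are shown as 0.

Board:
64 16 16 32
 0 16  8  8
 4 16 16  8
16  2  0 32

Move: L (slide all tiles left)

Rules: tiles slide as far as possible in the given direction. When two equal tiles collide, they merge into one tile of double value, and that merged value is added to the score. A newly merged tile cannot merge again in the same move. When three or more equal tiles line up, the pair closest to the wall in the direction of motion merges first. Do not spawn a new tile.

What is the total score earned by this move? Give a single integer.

Answer: 80

Derivation:
Slide left:
row 0: [64, 16, 16, 32] -> [64, 32, 32, 0]  score +32 (running 32)
row 1: [0, 16, 8, 8] -> [16, 16, 0, 0]  score +16 (running 48)
row 2: [4, 16, 16, 8] -> [4, 32, 8, 0]  score +32 (running 80)
row 3: [16, 2, 0, 32] -> [16, 2, 32, 0]  score +0 (running 80)
Board after move:
64 32 32  0
16 16  0  0
 4 32  8  0
16  2 32  0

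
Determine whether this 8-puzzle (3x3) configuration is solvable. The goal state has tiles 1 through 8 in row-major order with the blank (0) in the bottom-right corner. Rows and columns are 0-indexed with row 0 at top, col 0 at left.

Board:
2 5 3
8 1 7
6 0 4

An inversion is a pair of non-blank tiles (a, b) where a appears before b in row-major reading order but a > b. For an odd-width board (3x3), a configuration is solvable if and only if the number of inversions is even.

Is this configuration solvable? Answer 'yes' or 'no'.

Answer: yes

Derivation:
Inversions (pairs i<j in row-major order where tile[i] > tile[j] > 0): 12
12 is even, so the puzzle is solvable.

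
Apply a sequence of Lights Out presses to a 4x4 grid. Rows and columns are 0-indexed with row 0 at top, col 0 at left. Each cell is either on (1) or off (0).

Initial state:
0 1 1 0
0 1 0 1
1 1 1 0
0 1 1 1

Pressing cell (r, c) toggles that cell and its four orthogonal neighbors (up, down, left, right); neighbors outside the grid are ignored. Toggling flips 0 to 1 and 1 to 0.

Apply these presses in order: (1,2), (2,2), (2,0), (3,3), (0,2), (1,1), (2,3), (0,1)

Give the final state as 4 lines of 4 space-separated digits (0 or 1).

After press 1 at (1,2):
0 1 0 0
0 0 1 0
1 1 0 0
0 1 1 1

After press 2 at (2,2):
0 1 0 0
0 0 0 0
1 0 1 1
0 1 0 1

After press 3 at (2,0):
0 1 0 0
1 0 0 0
0 1 1 1
1 1 0 1

After press 4 at (3,3):
0 1 0 0
1 0 0 0
0 1 1 0
1 1 1 0

After press 5 at (0,2):
0 0 1 1
1 0 1 0
0 1 1 0
1 1 1 0

After press 6 at (1,1):
0 1 1 1
0 1 0 0
0 0 1 0
1 1 1 0

After press 7 at (2,3):
0 1 1 1
0 1 0 1
0 0 0 1
1 1 1 1

After press 8 at (0,1):
1 0 0 1
0 0 0 1
0 0 0 1
1 1 1 1

Answer: 1 0 0 1
0 0 0 1
0 0 0 1
1 1 1 1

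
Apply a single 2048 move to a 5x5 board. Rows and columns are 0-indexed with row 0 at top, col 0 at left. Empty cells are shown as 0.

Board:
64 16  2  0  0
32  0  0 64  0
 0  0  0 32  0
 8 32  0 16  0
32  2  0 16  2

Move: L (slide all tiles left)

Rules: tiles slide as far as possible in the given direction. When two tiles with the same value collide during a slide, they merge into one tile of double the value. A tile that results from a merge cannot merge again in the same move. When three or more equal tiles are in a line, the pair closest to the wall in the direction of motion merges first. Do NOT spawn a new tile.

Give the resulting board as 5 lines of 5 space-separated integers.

Slide left:
row 0: [64, 16, 2, 0, 0] -> [64, 16, 2, 0, 0]
row 1: [32, 0, 0, 64, 0] -> [32, 64, 0, 0, 0]
row 2: [0, 0, 0, 32, 0] -> [32, 0, 0, 0, 0]
row 3: [8, 32, 0, 16, 0] -> [8, 32, 16, 0, 0]
row 4: [32, 2, 0, 16, 2] -> [32, 2, 16, 2, 0]

Answer: 64 16  2  0  0
32 64  0  0  0
32  0  0  0  0
 8 32 16  0  0
32  2 16  2  0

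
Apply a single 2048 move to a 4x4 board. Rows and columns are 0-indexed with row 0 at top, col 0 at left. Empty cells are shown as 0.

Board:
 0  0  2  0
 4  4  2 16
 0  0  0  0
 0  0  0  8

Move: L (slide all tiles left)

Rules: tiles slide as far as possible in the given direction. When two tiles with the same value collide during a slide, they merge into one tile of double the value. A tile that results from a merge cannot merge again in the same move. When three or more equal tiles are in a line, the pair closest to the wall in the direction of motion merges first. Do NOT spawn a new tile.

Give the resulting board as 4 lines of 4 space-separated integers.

Slide left:
row 0: [0, 0, 2, 0] -> [2, 0, 0, 0]
row 1: [4, 4, 2, 16] -> [8, 2, 16, 0]
row 2: [0, 0, 0, 0] -> [0, 0, 0, 0]
row 3: [0, 0, 0, 8] -> [8, 0, 0, 0]

Answer:  2  0  0  0
 8  2 16  0
 0  0  0  0
 8  0  0  0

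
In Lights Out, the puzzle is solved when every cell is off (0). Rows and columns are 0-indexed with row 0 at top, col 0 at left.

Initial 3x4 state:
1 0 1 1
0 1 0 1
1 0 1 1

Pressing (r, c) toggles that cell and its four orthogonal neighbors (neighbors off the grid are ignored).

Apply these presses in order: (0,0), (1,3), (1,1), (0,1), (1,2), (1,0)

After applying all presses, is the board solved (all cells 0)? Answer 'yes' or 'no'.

Answer: no

Derivation:
After press 1 at (0,0):
0 1 1 1
1 1 0 1
1 0 1 1

After press 2 at (1,3):
0 1 1 0
1 1 1 0
1 0 1 0

After press 3 at (1,1):
0 0 1 0
0 0 0 0
1 1 1 0

After press 4 at (0,1):
1 1 0 0
0 1 0 0
1 1 1 0

After press 5 at (1,2):
1 1 1 0
0 0 1 1
1 1 0 0

After press 6 at (1,0):
0 1 1 0
1 1 1 1
0 1 0 0

Lights still on: 7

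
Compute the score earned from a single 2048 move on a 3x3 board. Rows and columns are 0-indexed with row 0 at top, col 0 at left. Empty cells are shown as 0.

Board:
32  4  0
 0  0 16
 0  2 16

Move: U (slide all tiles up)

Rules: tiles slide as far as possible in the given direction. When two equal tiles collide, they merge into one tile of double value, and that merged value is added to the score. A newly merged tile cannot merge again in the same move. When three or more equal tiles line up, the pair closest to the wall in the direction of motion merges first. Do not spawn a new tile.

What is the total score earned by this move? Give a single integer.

Slide up:
col 0: [32, 0, 0] -> [32, 0, 0]  score +0 (running 0)
col 1: [4, 0, 2] -> [4, 2, 0]  score +0 (running 0)
col 2: [0, 16, 16] -> [32, 0, 0]  score +32 (running 32)
Board after move:
32  4 32
 0  2  0
 0  0  0

Answer: 32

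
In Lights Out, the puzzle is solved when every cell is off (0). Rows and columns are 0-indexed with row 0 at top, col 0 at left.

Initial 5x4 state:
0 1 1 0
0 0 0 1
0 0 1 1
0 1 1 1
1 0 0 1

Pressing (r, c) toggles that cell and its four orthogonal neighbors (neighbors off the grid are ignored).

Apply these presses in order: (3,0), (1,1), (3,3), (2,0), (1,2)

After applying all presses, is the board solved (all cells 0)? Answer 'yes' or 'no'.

Answer: yes

Derivation:
After press 1 at (3,0):
0 1 1 0
0 0 0 1
1 0 1 1
1 0 1 1
0 0 0 1

After press 2 at (1,1):
0 0 1 0
1 1 1 1
1 1 1 1
1 0 1 1
0 0 0 1

After press 3 at (3,3):
0 0 1 0
1 1 1 1
1 1 1 0
1 0 0 0
0 0 0 0

After press 4 at (2,0):
0 0 1 0
0 1 1 1
0 0 1 0
0 0 0 0
0 0 0 0

After press 5 at (1,2):
0 0 0 0
0 0 0 0
0 0 0 0
0 0 0 0
0 0 0 0

Lights still on: 0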